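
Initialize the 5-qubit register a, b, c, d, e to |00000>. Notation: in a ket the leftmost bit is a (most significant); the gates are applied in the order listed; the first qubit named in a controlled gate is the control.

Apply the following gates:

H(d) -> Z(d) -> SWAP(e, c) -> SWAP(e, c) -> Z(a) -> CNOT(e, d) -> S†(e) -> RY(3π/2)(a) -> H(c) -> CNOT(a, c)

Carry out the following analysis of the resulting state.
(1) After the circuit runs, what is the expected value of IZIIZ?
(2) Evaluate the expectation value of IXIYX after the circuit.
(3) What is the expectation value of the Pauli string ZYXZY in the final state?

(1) In the final state, IZIIZ has expectation 1. Key observation: steps 3-4 multiply out to the identity, so the circuit reduces to the remaining gates.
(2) The expectation value of IXIYX is 0.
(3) The expectation value of ZYXZY is 0.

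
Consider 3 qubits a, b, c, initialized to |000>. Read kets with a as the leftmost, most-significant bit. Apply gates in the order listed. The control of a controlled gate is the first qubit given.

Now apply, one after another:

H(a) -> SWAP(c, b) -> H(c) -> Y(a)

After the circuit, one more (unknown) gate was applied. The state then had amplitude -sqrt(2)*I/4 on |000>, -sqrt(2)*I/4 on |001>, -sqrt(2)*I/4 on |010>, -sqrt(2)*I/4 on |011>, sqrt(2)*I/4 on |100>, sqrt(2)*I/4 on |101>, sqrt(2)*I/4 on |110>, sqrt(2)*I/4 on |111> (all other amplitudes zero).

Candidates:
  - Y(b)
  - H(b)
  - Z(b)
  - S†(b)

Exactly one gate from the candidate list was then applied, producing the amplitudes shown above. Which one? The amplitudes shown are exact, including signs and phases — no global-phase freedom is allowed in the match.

The unique candidate consistent with the amplitudes is H(b).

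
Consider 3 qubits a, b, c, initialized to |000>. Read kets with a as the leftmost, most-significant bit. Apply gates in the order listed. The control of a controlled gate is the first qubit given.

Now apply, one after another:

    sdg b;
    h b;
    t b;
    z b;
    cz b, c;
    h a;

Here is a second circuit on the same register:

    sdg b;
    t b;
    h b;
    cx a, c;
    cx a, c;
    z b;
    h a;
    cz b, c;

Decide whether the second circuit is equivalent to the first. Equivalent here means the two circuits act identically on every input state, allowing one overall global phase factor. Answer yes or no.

No: there is an input state on which the two circuits produce genuinely different outputs (not merely differing by a phase).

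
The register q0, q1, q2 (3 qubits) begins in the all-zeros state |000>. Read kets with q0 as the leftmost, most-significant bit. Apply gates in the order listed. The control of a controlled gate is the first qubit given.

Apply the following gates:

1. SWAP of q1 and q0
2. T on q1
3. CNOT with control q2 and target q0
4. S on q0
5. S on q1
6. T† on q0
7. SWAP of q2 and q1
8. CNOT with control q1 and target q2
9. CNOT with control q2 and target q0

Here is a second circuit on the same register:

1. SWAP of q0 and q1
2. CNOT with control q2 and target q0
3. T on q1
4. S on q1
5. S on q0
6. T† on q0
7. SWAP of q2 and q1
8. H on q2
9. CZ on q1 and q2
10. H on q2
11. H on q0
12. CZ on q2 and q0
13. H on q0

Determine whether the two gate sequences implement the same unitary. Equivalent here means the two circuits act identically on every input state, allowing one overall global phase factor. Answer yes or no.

Yes: on every input state the two circuits agree up to one overall phase factor.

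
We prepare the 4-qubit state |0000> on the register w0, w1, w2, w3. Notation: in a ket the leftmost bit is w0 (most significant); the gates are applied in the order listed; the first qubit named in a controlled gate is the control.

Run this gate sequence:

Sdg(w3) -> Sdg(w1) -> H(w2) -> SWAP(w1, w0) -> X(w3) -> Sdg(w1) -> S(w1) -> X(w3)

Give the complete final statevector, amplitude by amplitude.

The resulting statevector has amplitude sqrt(2)/2 on |0000>, sqrt(2)/2 on |0010>, and 0 on every other basis state. Key observation: gates 5-8 undo each other exactly, leaving only the rest of the circuit to track.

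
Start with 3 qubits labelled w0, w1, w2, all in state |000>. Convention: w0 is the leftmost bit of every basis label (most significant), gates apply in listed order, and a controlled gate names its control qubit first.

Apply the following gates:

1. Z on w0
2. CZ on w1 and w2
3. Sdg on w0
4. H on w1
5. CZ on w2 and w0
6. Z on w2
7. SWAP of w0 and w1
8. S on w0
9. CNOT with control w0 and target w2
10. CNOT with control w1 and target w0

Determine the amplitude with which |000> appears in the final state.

The final state's coefficient on |000> equals sqrt(2)/2.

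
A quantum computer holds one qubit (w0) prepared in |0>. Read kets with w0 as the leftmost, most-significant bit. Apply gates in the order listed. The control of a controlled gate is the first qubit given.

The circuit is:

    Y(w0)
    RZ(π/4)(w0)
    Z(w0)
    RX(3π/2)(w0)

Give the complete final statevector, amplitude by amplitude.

After the circuit, the state carries amplitude -sqrt(2)*exp(I*pi/8)/2 on |0>, sqrt(2)*exp(5*I*pi/8)/2 on |1>.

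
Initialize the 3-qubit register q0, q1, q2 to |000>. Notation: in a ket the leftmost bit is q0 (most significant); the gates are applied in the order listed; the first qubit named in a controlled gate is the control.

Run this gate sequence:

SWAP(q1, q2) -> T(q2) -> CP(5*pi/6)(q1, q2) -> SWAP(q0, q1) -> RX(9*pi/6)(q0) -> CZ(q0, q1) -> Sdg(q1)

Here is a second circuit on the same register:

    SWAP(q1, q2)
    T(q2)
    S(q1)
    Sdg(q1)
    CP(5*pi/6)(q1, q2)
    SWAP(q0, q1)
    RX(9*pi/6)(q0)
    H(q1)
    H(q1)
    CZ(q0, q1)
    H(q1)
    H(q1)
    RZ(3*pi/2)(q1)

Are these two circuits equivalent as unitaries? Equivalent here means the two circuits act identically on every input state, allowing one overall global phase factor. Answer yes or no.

Yes: on every input state the two circuits agree up to one overall phase factor.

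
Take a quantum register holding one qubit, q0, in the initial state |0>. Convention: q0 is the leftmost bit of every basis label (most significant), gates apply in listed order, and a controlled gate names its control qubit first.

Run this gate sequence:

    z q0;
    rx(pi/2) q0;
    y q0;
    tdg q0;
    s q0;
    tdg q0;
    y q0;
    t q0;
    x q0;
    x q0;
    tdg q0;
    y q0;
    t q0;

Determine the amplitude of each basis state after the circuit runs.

The resulting statevector has amplitude -sqrt(2)/2 on |0>, sqrt(2)*exp(3*I*pi/4)/2 on |1>. Key observation: the block from step 6 through step 13 cancels to the identity and can be dropped.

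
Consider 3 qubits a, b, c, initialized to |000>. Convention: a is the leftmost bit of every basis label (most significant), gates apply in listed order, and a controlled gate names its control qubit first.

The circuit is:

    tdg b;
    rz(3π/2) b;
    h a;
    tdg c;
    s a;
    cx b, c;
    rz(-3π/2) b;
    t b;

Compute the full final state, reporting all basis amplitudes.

After the circuit, the state carries amplitude sqrt(2)/2 on |000>, sqrt(2)*I/2 on |100>, and 0 on every other basis state.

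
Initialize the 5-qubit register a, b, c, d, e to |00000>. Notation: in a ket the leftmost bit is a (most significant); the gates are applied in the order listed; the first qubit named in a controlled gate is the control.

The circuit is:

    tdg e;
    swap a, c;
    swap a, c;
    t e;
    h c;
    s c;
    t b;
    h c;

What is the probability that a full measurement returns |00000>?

A full measurement returns |00000> with probability 1/2. Key observation: steps 1-4 multiply out to the identity, so the circuit reduces to the remaining gates.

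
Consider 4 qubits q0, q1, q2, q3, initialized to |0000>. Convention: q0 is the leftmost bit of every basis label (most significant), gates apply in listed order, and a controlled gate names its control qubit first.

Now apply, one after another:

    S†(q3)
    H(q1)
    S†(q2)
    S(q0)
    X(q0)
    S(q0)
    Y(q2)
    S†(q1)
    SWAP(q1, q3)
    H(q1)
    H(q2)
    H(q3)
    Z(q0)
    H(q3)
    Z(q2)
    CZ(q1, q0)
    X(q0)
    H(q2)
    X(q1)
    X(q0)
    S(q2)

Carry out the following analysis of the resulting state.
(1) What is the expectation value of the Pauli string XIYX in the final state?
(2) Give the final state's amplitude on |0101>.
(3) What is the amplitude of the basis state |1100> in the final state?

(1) The observable XIYX averages to 0.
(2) The final state's coefficient on |0101> equals 0.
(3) The final state's coefficient on |1100> equals 1/2.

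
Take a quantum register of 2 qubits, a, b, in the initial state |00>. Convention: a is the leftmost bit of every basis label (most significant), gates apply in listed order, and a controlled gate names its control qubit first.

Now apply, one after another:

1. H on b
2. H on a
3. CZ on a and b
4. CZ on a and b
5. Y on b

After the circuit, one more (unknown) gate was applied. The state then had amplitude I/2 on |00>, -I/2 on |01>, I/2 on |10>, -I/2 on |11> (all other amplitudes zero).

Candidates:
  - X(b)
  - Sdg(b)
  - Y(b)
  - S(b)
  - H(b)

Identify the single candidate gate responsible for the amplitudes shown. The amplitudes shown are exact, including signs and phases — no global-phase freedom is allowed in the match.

It was X(b) that produced the state shown.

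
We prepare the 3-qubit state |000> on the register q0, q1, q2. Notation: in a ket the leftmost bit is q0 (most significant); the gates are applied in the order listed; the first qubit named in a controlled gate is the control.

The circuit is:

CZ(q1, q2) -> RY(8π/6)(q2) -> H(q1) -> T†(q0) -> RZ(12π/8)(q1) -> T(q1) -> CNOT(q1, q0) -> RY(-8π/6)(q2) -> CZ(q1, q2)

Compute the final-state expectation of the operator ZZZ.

The expectation value of ZZZ is 1.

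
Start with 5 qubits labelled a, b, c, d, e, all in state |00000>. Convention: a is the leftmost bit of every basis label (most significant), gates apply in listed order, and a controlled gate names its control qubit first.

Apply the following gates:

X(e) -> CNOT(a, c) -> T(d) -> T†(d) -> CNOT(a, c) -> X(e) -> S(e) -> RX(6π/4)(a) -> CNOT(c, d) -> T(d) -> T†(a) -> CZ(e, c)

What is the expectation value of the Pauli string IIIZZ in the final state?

The observable IIIZZ averages to 1.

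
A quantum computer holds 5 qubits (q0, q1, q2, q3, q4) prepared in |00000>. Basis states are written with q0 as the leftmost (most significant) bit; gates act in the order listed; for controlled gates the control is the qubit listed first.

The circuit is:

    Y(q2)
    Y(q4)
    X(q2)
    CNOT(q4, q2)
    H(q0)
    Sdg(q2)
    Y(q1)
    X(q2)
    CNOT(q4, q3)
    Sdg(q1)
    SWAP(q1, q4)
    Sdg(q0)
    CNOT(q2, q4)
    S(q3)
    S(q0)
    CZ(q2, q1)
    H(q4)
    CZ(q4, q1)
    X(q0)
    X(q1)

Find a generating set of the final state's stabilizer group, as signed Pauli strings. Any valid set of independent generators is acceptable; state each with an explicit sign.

The final state is stabilized by the group generated by +XIIII, +IIIIX, +IZIII, +IIZII, -IIIZI; other independent generating sets are equally valid.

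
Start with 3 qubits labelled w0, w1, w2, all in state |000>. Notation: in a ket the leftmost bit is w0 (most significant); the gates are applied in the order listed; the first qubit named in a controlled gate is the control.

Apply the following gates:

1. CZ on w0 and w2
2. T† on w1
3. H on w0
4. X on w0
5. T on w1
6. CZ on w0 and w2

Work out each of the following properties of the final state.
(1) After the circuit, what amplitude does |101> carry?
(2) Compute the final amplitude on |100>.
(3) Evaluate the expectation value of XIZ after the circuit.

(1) The amplitude on |101> is 0.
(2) The amplitude on |100> is sqrt(2)/2.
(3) The observable XIZ averages to 1.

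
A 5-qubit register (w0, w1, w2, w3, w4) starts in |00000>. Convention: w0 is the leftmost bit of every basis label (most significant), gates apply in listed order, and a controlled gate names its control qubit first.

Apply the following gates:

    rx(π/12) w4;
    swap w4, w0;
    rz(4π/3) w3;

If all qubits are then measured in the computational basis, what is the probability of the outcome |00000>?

The probability of measuring |00000> is sqrt(2)/8 + sqrt(6)/8 + 1/2.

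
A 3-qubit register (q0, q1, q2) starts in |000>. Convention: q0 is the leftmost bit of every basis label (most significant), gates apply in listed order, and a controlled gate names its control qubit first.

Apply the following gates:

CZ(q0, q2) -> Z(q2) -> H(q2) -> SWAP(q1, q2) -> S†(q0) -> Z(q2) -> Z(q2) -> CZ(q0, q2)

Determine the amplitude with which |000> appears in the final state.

The final state's coefficient on |000> equals sqrt(2)/2.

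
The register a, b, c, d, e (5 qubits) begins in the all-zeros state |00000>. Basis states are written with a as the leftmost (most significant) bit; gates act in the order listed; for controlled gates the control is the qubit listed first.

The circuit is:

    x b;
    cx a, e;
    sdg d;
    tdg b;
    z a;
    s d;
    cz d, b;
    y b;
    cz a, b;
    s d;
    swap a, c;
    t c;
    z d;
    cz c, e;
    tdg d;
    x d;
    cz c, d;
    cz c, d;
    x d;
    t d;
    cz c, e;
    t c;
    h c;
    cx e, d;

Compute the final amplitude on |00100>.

The final state's coefficient on |00100> equals -sqrt(2)*exp(I*pi/4)/2. Key observation: the block from step 14 through step 21 cancels to the identity and can be dropped.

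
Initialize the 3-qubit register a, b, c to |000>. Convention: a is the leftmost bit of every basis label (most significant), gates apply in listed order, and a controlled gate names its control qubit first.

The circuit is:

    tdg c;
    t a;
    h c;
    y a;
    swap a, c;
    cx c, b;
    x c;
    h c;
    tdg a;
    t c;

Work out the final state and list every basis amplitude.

The final amplitudes are 0 on |000>, 0 on |001>, I/2 on |010>, exp(3*I*pi/4)/2 on |011>, 0 on |100>, 0 on |101>, exp(I*pi/4)/2 on |110>, I/2 on |111>.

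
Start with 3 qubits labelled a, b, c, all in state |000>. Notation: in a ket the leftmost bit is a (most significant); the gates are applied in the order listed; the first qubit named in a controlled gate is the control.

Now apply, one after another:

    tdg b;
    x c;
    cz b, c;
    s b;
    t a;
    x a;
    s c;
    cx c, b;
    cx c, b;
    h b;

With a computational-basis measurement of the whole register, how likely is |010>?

A full measurement returns |010> with probability 0. Key observation: gates 8-9 undo each other exactly, leaving only the rest of the circuit to track.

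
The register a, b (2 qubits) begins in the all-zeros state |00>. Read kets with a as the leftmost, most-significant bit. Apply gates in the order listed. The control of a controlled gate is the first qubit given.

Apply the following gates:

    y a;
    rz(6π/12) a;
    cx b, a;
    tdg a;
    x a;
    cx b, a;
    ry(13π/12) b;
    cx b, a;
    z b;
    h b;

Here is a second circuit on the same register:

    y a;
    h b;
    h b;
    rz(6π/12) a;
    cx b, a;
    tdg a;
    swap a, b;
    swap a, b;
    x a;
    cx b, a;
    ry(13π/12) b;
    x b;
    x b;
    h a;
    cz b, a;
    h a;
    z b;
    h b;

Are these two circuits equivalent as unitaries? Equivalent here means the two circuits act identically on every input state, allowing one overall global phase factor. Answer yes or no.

Yes — the two circuits implement the same unitary up to a global phase.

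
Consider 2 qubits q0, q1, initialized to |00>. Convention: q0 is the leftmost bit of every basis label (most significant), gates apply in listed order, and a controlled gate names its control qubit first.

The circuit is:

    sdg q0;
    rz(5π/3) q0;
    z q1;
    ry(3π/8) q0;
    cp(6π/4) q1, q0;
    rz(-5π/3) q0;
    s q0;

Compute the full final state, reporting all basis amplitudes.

The resulting statevector has amplitude cos(3*pi/16) on |00>, 0 on |01>, exp(5*I*pi/6)*sin(3*pi/16) on |10>, 0 on |11>.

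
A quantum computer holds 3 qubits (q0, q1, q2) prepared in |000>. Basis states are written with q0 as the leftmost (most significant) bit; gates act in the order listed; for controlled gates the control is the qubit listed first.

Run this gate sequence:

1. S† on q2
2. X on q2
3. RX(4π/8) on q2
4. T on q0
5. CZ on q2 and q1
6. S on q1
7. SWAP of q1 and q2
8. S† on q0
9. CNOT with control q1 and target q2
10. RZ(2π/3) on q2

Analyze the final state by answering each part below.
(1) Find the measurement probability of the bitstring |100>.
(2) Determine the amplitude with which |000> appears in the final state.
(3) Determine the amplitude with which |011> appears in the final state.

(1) A full measurement returns |100> with probability 0.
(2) The final state's coefficient on |000> equals -sqrt(2)*exp(I*pi/6)/2.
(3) The final state's coefficient on |011> equals sqrt(2)*exp(I*pi/3)/2.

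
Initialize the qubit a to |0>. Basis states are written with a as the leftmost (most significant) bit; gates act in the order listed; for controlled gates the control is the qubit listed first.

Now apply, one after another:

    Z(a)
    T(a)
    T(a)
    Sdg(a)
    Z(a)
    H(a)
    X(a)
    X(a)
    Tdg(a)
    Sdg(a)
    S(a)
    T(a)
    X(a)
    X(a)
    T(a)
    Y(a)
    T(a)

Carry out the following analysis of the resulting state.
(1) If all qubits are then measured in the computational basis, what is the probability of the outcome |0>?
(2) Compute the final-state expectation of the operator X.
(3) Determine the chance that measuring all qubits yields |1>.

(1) Outcome |0> occurs with probability 1/2. Key observation: steps 7-14 multiply out to the identity, so the circuit reduces to the remaining gates.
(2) The observable X averages to -1.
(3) The probability of measuring |1> is 1/2.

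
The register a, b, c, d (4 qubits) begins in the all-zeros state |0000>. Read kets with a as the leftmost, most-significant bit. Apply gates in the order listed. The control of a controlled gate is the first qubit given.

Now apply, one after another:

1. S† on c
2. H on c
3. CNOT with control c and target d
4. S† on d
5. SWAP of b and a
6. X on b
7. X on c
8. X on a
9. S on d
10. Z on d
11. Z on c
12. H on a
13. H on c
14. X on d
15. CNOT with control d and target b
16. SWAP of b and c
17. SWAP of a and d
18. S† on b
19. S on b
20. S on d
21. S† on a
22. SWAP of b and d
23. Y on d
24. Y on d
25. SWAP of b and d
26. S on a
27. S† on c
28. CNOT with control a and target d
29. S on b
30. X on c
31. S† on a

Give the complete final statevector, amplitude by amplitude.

The final amplitudes are sqrt(2)*I/4 on |0000>, sqrt(2)/4 on |0001>, 0 on |0010>, 0 on |0011>, -sqrt(2)/4 on |0100>, sqrt(2)*I/4 on |0101>, 0 on |0110>, 0 on |0111>, 0 on |1000>, 0 on |1001>, sqrt(2)/4 on |1010>, sqrt(2)*I/4 on |1011>, 0 on |1100>, 0 on |1101>, -sqrt(2)*I/4 on |1110>, sqrt(2)/4 on |1111>. Key observation: gates 21-26 undo each other exactly, leaving only the rest of the circuit to track.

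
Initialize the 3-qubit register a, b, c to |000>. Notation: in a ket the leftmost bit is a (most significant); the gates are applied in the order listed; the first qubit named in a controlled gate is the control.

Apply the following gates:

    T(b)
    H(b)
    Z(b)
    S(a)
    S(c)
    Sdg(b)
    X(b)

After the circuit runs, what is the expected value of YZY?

The observable YZY averages to 0.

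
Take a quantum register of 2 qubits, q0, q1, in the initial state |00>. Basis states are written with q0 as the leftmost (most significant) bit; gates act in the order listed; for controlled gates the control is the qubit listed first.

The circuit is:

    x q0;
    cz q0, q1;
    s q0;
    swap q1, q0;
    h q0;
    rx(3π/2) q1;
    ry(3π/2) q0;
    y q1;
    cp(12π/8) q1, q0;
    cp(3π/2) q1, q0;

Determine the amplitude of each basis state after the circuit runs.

The resulting statevector has amplitude sqrt(2)/2 on |00>, -sqrt(2)*I/2 on |01>, 0 on |10>, 0 on |11>.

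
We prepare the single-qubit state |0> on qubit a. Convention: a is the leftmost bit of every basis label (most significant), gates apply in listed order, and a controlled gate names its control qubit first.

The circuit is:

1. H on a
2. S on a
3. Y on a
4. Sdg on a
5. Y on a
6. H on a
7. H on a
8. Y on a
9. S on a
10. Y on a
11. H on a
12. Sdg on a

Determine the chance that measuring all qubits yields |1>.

The probability of measuring |1> is 1/2. Key observation: steps 3-10 multiply out to the identity, so the circuit reduces to the remaining gates.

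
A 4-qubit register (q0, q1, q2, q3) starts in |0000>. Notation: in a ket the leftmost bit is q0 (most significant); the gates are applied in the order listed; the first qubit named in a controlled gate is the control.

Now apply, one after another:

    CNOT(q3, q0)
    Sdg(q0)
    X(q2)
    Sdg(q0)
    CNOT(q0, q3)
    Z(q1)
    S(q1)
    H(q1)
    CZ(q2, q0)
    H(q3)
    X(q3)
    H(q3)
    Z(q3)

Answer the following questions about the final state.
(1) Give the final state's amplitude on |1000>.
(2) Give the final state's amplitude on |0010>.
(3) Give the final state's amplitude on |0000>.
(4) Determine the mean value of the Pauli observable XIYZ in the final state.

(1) The final state's coefficient on |1000> equals 0.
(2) The amplitude on |0010> is sqrt(2)/2.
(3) |0000> carries amplitude 0 in the final state.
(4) The observable XIYZ averages to 0.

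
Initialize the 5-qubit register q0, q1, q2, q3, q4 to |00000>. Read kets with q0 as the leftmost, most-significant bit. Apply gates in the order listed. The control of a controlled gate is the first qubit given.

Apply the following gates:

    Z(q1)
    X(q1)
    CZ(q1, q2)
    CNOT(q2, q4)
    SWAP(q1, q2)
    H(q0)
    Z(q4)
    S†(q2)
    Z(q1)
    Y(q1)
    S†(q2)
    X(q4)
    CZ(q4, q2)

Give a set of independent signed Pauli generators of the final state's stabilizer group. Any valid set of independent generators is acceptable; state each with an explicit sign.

The stabilizer group can be generated by +XIIII, -IZIII, -IIZII, +IIIZI, -IIIIZ, among other valid generating sets.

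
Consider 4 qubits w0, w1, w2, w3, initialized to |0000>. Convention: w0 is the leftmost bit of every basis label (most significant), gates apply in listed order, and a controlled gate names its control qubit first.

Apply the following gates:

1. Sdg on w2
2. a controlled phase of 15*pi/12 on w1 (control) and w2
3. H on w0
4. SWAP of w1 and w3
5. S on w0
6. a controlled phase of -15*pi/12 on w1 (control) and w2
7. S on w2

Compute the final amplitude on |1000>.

The final state's coefficient on |1000> equals sqrt(2)*I/2.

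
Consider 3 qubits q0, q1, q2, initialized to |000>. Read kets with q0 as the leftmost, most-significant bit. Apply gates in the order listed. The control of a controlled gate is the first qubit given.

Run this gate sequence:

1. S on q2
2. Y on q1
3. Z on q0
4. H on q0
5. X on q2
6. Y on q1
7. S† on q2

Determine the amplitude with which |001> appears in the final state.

|001> carries amplitude -sqrt(2)*I/2 in the final state.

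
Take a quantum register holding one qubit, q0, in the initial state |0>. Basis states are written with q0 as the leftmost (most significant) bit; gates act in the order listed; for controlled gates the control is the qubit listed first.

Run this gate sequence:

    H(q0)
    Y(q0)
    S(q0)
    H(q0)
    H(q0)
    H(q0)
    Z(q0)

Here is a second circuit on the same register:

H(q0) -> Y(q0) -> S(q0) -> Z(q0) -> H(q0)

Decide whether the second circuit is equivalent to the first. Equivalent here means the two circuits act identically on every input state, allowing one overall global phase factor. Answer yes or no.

No, they are not equivalent — no single phase factor reconciles the two unitaries.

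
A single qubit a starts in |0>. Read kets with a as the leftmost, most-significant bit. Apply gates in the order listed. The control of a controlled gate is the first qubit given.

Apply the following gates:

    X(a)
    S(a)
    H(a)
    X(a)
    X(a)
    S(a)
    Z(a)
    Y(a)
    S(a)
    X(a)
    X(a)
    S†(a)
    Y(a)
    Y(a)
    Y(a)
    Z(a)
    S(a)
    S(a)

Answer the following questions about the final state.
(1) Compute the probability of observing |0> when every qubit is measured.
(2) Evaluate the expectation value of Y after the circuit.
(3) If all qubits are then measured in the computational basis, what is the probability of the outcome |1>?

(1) The probability of measuring |0> is 1/2.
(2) The observable Y averages to 1.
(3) The probability of measuring |1> is 1/2.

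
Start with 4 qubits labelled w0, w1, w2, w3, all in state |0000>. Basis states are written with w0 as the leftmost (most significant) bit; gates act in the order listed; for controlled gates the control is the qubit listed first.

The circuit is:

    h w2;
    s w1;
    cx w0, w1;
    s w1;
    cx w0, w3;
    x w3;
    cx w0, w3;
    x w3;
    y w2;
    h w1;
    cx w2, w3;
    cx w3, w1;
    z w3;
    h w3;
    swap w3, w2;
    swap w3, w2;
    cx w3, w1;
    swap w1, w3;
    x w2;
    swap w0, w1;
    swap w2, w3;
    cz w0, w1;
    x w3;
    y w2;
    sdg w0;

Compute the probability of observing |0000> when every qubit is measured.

Outcome |0000> occurs with probability 1/8.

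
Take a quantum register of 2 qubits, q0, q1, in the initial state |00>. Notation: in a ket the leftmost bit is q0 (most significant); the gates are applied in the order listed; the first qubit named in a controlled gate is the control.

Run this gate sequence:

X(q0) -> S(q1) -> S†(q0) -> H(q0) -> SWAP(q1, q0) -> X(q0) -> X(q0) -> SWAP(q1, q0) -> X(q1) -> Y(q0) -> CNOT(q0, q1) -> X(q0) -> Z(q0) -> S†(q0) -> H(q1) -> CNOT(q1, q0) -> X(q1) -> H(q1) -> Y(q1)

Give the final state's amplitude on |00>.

The amplitude on |00> is sqrt(2)*(-1 + I)/4.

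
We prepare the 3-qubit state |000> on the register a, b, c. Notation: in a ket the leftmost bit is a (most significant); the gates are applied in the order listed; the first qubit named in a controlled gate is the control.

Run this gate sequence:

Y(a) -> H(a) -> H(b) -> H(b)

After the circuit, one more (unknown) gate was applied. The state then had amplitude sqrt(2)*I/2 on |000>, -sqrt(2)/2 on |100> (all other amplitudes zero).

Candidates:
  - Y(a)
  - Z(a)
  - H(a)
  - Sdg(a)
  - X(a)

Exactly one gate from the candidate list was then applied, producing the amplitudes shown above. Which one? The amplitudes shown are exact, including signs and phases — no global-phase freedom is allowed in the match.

The unique candidate consistent with the amplitudes is Sdg(a).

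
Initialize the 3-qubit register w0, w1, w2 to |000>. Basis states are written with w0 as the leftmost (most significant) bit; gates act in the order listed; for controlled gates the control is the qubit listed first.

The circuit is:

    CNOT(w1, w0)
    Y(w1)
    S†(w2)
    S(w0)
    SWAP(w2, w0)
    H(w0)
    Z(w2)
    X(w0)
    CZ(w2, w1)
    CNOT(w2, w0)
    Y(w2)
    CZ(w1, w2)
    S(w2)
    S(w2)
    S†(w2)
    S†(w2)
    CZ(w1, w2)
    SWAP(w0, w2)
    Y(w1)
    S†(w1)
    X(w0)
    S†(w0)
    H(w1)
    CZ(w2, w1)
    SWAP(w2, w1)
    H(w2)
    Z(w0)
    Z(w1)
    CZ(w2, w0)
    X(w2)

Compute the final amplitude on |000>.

|000> carries amplitude 0 in the final state. Key observation: the block from step 12 through step 17 cancels to the identity and can be dropped.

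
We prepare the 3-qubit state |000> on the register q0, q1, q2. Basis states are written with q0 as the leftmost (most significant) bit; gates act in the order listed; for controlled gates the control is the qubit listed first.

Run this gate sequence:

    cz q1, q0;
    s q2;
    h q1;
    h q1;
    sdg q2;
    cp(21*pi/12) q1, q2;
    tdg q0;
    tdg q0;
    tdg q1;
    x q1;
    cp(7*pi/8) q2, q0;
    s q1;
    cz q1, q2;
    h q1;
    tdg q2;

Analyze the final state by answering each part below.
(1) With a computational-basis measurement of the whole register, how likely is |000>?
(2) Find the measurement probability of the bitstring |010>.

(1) A full measurement returns |000> with probability 1/2. Key observation: steps 2-5 multiply out to the identity, so the circuit reduces to the remaining gates.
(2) Outcome |010> occurs with probability 1/2.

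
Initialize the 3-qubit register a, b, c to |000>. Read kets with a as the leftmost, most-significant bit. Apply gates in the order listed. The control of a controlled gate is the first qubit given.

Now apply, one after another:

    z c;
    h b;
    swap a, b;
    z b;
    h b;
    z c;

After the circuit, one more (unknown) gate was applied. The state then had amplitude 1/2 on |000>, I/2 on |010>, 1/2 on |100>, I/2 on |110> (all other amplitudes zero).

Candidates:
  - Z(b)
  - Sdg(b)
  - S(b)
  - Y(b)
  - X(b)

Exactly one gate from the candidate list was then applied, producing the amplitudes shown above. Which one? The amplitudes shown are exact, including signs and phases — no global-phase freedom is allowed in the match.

The applied gate was S(b).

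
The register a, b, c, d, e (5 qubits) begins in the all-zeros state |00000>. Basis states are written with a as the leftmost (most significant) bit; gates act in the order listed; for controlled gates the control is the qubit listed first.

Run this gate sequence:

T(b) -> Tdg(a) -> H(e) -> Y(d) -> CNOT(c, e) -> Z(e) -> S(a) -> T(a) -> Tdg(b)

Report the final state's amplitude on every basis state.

The final amplitudes are sqrt(2)*I/2 on |00010>, -sqrt(2)*I/2 on |00011>, and 0 on every other basis state.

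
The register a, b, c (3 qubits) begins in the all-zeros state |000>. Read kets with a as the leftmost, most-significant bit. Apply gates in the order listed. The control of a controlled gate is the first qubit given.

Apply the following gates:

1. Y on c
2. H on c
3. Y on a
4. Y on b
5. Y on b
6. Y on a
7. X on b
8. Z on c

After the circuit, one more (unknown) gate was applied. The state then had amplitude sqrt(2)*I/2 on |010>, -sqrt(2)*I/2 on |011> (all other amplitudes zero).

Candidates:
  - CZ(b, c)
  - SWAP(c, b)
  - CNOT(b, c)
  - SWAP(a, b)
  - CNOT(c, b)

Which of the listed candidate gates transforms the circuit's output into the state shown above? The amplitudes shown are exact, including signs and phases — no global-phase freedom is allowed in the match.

The unique candidate consistent with the amplitudes is CZ(b, c). Key observation: steps 3-6 multiply out to the identity, so the circuit reduces to the remaining gates.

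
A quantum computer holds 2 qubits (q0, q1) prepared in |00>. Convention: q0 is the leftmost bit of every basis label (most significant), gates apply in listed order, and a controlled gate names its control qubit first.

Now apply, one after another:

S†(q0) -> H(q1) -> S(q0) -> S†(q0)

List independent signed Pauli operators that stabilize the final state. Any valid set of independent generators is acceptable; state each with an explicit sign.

The stabilizer group can be generated by +IX, +ZI, among other valid generating sets. Key observation: the block from step 3 through step 4 cancels to the identity and can be dropped.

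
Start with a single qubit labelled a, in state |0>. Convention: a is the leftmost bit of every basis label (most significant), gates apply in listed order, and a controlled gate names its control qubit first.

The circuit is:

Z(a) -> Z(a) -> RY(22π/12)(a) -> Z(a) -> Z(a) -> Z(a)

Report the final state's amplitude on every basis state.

The final amplitudes are -sqrt(6)/4 - sqrt(2)/4 on |0>, -sqrt(6)/4 + sqrt(2)/4 on |1>.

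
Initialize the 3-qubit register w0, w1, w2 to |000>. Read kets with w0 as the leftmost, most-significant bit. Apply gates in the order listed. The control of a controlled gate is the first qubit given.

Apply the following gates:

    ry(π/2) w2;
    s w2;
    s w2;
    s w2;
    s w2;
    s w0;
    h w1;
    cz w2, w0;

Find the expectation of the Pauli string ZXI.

The expectation value of ZXI is 1. Key observation: steps 2-5 multiply out to the identity, so the circuit reduces to the remaining gates.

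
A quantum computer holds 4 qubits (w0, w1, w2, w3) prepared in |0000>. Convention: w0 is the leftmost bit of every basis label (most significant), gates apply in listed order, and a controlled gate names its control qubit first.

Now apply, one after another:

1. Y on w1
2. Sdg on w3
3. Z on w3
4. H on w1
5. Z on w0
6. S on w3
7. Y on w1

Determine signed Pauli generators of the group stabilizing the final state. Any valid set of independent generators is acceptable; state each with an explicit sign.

The stabilizer group can be generated by +IXII, +ZIII, +IIZI, +IIIZ, among other valid generating sets.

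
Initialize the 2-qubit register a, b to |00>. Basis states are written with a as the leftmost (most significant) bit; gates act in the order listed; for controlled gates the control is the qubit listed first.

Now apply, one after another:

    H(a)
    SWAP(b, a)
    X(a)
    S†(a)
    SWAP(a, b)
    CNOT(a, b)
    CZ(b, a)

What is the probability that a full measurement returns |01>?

The probability of measuring |01> is 1/2.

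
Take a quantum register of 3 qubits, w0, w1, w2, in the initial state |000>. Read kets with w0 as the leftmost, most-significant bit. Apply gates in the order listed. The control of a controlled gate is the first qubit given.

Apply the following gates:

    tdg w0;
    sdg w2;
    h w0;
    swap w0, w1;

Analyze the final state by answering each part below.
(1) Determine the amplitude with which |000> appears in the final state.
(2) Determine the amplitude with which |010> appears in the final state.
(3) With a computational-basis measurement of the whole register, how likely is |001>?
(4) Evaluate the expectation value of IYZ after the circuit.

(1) |000> carries amplitude sqrt(2)/2 in the final state.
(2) The amplitude on |010> is sqrt(2)/2.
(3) The probability of measuring |001> is 0.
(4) The observable IYZ averages to 0.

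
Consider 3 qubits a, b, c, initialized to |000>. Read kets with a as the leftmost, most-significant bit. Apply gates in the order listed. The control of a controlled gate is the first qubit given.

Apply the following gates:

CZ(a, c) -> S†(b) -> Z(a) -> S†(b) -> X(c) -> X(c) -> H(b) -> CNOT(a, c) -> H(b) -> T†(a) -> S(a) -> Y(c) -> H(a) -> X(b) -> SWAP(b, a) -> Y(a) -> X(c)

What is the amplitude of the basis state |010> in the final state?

|010> carries amplitude sqrt(2)/2 in the final state.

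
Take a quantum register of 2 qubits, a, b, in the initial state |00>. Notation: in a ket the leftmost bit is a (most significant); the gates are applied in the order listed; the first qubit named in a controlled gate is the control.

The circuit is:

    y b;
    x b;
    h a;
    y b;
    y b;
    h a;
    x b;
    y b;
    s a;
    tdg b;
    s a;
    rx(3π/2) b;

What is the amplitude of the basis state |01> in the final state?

|01> carries amplitude -sqrt(2)*I/2 in the final state. Key observation: the block from step 1 through step 8 cancels to the identity and can be dropped.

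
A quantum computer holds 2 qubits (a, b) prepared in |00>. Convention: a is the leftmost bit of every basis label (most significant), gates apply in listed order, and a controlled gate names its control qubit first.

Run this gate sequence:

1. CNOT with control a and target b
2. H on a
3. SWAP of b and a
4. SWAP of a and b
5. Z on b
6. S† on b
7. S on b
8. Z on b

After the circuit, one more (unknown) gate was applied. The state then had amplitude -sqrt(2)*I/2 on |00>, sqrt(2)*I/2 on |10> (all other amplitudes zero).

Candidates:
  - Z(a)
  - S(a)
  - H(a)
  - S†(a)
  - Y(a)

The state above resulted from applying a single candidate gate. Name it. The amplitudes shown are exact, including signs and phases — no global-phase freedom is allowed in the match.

It was Y(a) that produced the state shown. Key observation: the block from step 5 through step 8 cancels to the identity and can be dropped.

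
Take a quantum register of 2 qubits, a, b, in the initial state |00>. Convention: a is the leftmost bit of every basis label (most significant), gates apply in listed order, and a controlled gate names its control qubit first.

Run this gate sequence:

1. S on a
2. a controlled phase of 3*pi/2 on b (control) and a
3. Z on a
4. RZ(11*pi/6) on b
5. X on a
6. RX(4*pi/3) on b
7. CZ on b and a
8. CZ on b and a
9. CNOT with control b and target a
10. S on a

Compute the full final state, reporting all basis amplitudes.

The resulting statevector has amplitude 0 on |00>, sqrt(3)*exp(7*I*pi/12)/2 on |01>, exp(7*I*pi/12)/2 on |10>, 0 on |11>. Key observation: steps 7-8 multiply out to the identity, so the circuit reduces to the remaining gates.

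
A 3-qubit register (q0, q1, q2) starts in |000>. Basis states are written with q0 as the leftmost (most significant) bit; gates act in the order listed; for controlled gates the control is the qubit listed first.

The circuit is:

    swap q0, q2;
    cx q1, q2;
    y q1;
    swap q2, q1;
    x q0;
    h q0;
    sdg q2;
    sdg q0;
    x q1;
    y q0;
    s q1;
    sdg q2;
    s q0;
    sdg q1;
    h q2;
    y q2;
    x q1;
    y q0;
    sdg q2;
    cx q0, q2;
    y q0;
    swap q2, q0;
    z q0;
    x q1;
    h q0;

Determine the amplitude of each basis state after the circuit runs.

The resulting statevector has amplitude 0 on |000>, 0 on |001>, sqrt(2)*(-1 - I)/4 on |010>, sqrt(2)*(-1 - I)/4 on |011>, 0 on |100>, 0 on |101>, sqrt(2)*(1 - I)/4 on |110>, sqrt(2)*(-1 + I)/4 on |111>.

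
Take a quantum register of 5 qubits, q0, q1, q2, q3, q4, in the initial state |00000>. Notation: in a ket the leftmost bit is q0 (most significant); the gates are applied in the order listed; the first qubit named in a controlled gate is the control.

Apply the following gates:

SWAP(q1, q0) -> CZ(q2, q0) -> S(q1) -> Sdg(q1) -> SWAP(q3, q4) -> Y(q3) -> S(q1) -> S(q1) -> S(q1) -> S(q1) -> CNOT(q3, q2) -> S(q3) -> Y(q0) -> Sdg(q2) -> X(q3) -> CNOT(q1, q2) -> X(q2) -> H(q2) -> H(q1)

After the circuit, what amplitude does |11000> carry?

The amplitude on |11000> is -1/2.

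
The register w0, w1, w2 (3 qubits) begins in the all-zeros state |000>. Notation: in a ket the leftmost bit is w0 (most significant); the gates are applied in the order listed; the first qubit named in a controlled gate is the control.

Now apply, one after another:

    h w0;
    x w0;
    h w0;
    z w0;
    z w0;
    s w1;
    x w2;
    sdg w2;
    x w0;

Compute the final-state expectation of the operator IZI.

In the final state, IZI has expectation 1.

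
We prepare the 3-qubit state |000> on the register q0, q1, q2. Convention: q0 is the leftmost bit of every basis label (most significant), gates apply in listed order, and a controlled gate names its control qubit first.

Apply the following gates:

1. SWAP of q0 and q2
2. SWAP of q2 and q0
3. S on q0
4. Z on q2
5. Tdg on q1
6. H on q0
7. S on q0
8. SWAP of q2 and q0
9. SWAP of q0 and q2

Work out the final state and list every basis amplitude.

The resulting statevector has amplitude sqrt(2)/2 on |000>, sqrt(2)*I/2 on |100>, and 0 on every other basis state.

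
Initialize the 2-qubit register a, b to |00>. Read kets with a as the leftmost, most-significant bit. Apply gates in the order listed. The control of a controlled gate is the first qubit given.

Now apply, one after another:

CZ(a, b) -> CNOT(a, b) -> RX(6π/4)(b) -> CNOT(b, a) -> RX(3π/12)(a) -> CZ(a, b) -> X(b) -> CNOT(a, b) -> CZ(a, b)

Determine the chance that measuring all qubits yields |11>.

Outcome |11> occurs with probability sqrt(2)/8 + 1/4.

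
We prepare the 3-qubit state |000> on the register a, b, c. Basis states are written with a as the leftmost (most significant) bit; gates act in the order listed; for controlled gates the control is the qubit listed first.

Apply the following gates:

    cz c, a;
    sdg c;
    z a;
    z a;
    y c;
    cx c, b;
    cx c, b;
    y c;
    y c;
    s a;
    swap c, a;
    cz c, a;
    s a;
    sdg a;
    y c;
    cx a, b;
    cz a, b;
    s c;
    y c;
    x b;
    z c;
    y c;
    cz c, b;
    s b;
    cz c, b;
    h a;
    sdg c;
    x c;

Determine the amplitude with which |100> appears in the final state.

The amplitude on |100> is -sqrt(2)/2.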